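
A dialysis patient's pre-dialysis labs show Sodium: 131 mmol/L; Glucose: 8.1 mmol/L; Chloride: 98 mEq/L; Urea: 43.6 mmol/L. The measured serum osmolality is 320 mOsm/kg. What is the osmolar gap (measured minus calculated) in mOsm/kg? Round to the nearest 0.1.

Calculated osmolality = 2·Na + glucose + urea
= 2·131 + 8.1 + 43.6
= 262 + 8.10 + 43.60
= 313.7 mOsm/kg ≈ 313.7 mOsm/kg
Osmolar gap = measured − calculated = 320 − 313.7 = 6.3 mOsm/kg

6.3 mOsm/kg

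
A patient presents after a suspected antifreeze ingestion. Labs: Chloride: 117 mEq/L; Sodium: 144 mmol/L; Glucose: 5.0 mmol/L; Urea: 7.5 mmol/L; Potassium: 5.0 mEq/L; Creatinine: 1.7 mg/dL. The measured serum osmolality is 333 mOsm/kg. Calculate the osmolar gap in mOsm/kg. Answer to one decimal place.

Calculated osmolality = 2·Na + glucose + urea
= 2·144 + 5 + 7.5
= 288 + 5 + 7.50
= 300.5 mOsm/kg ≈ 300.5 mOsm/kg
Osmolar gap = measured − calculated = 333 − 300.5 = 32.5 mOsm/kg

32.5 mOsm/kg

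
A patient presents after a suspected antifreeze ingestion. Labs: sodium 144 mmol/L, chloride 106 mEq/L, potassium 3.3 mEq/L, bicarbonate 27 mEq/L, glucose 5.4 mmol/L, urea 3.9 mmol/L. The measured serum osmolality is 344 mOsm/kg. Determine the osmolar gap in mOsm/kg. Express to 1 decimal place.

46.7 mOsm/kg

Calculated osmolality = 2·Na + glucose + urea
= 2·144 + 5.4 + 3.9
= 288 + 5.40 + 3.90
= 297.3 mOsm/kg ≈ 297.3 mOsm/kg
Osmolar gap = measured − calculated = 344 − 297.3 = 46.7 mOsm/kg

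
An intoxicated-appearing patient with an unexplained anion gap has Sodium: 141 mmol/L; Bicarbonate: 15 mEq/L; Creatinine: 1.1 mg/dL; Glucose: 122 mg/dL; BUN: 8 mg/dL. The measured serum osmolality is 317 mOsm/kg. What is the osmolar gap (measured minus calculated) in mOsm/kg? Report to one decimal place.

Calculated osmolality = 2·Na + glucose/18 + BUN/2.8
= 2·141 + 122/18 + 8/2.8
= 282 + 6.78 + 2.86
= 291.64 mOsm/kg ≈ 291.6 mOsm/kg
Osmolar gap = measured − calculated = 317 − 291.6 = 25.4 mOsm/kg

25.4 mOsm/kg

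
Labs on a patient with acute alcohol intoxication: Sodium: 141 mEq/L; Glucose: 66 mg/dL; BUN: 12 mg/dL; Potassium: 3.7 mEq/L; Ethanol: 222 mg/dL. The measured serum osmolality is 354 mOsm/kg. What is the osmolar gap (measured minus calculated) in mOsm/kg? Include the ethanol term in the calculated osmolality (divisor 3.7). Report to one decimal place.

Calculated osmolality = 2·Na + glucose/18 + BUN/2.8 + ethanol/3.7
= 2·141 + 66/18 + 12/2.8 + 222/3.7
= 282 + 3.67 + 4.29 + 60
= 349.96 mOsm/kg ≈ 350.0 mOsm/kg
Osmolar gap = measured − calculated = 354 − 350.0 = 4.0 mOsm/kg

4.0 mOsm/kg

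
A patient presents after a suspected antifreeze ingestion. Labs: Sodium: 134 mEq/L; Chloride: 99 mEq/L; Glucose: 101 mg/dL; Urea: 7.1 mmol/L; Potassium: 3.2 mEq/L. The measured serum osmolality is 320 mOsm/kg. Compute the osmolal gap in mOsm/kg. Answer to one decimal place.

Calculated osmolality = 2·Na + glucose/18 + urea
= 2·134 + 101/18 + 7.1
= 268 + 5.61 + 7.10
= 280.71 mOsm/kg ≈ 280.7 mOsm/kg
Osmolar gap = measured − calculated = 320 − 280.7 = 39.3 mOsm/kg

39.3 mOsm/kg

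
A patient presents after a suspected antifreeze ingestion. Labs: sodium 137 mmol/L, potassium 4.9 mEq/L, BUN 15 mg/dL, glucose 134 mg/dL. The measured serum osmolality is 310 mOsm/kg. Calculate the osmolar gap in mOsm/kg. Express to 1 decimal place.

Calculated osmolality = 2·Na + glucose/18 + BUN/2.8
= 2·137 + 134/18 + 15/2.8
= 274 + 7.44 + 5.36
= 286.8 mOsm/kg ≈ 286.8 mOsm/kg
Osmolar gap = measured − calculated = 310 − 286.8 = 23.2 mOsm/kg

23.2 mOsm/kg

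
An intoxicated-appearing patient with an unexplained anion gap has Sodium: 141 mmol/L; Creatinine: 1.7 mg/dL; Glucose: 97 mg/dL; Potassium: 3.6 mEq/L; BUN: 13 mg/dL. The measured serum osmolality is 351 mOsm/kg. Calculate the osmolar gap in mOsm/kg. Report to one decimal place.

59.0 mOsm/kg

Calculated osmolality = 2·Na + glucose/18 + BUN/2.8
= 2·141 + 97/18 + 13/2.8
= 282 + 5.39 + 4.64
= 292.03 mOsm/kg ≈ 292.0 mOsm/kg
Osmolar gap = measured − calculated = 351 − 292.0 = 59.0 mOsm/kg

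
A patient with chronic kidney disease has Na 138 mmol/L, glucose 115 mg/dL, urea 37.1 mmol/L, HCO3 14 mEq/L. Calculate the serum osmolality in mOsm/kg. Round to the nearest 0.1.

319.5 mOsm/kg

Calculated osmolality = 2·Na + glucose/18 + urea
= 2·138 + 115/18 + 37.1
= 276 + 6.39 + 37.10
= 319.49 mOsm/kg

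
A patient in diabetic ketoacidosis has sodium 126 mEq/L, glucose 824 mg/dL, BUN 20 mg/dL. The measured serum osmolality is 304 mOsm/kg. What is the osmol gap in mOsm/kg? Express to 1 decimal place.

Calculated osmolality = 2·Na + glucose/18 + BUN/2.8
= 2·126 + 824/18 + 20/2.8
= 252 + 45.78 + 7.14
= 304.92 mOsm/kg ≈ 304.9 mOsm/kg
Osmolar gap = measured − calculated = 304 − 304.9 = -0.9 mOsm/kg

-0.9 mOsm/kg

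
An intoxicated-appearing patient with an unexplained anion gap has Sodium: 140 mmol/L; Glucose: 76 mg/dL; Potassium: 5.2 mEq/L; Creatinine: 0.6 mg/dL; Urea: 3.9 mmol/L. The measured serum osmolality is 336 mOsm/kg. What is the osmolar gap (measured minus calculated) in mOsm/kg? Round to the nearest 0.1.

47.9 mOsm/kg

Calculated osmolality = 2·Na + glucose/18 + urea
= 2·140 + 76/18 + 3.9
= 280 + 4.22 + 3.90
= 288.12 mOsm/kg ≈ 288.1 mOsm/kg
Osmolar gap = measured − calculated = 336 − 288.1 = 47.9 mOsm/kg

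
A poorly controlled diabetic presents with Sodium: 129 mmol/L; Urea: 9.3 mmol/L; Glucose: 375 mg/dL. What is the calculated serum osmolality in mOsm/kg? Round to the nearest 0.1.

288.1 mOsm/kg

Calculated osmolality = 2·Na + glucose/18 + urea
= 2·129 + 375/18 + 9.3
= 258 + 20.83 + 9.30
= 288.13 mOsm/kg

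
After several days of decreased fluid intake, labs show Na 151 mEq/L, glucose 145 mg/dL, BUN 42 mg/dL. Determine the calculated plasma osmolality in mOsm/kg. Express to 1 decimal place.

Calculated osmolality = 2·Na + glucose/18 + BUN/2.8
= 2·151 + 145/18 + 42/2.8
= 302 + 8.06 + 15
= 325.06 mOsm/kg

325.1 mOsm/kg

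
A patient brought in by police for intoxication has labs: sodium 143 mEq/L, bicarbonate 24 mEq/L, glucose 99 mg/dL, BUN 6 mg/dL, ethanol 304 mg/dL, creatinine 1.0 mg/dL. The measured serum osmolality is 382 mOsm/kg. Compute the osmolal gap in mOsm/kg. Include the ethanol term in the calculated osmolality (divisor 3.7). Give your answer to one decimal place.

6.2 mOsm/kg

Calculated osmolality = 2·Na + glucose/18 + BUN/2.8 + ethanol/3.7
= 2·143 + 99/18 + 6/2.8 + 304/3.7
= 286 + 5.50 + 2.14 + 82.16
= 375.8 mOsm/kg ≈ 375.8 mOsm/kg
Osmolar gap = measured − calculated = 382 − 375.8 = 6.2 mOsm/kg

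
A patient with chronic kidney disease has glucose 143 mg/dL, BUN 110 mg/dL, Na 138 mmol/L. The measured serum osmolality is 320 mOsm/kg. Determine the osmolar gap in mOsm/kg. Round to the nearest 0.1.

-3.2 mOsm/kg

Calculated osmolality = 2·Na + glucose/18 + BUN/2.8
= 2·138 + 143/18 + 110/2.8
= 276 + 7.94 + 39.29
= 323.23 mOsm/kg ≈ 323.2 mOsm/kg
Osmolar gap = measured − calculated = 320 − 323.2 = -3.2 mOsm/kg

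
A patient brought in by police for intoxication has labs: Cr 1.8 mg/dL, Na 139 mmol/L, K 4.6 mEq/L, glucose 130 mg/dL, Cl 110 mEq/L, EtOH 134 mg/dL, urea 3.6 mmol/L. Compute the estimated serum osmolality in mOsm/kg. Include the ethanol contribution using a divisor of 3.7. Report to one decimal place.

325.0 mOsm/kg

Calculated osmolality = 2·Na + glucose/18 + urea + ethanol/3.7
= 2·139 + 130/18 + 3.6 + 134/3.7
= 278 + 7.22 + 3.60 + 36.22
= 325.04 mOsm/kg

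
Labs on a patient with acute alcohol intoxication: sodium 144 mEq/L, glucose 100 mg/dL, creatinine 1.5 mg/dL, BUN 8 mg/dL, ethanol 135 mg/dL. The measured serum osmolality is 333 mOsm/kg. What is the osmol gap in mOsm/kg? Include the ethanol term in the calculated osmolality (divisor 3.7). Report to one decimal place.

Calculated osmolality = 2·Na + glucose/18 + BUN/2.8 + ethanol/3.7
= 2·144 + 100/18 + 8/2.8 + 135/3.7
= 288 + 5.56 + 2.86 + 36.49
= 332.91 mOsm/kg ≈ 332.9 mOsm/kg
Osmolar gap = measured − calculated = 333 − 332.9 = 0.1 mOsm/kg

0.1 mOsm/kg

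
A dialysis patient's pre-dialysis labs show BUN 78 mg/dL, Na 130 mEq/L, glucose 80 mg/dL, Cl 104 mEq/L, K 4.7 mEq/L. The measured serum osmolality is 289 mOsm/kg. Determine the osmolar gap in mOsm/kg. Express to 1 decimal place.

Calculated osmolality = 2·Na + glucose/18 + BUN/2.8
= 2·130 + 80/18 + 78/2.8
= 260 + 4.44 + 27.86
= 292.3 mOsm/kg ≈ 292.3 mOsm/kg
Osmolar gap = measured − calculated = 289 − 292.3 = -3.3 mOsm/kg

-3.3 mOsm/kg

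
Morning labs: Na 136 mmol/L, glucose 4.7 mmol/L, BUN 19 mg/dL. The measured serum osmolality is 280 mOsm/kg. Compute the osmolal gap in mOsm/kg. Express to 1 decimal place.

-3.5 mOsm/kg

Calculated osmolality = 2·Na + glucose + BUN/2.8
= 2·136 + 4.7 + 19/2.8
= 272 + 4.70 + 6.79
= 283.49 mOsm/kg ≈ 283.5 mOsm/kg
Osmolar gap = measured − calculated = 280 − 283.5 = -3.5 mOsm/kg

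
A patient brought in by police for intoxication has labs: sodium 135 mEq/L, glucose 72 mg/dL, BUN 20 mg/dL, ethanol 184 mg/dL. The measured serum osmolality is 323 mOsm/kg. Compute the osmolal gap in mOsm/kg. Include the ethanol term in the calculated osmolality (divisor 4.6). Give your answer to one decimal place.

Calculated osmolality = 2·Na + glucose/18 + BUN/2.8 + ethanol/4.6
= 2·135 + 72/18 + 20/2.8 + 184/4.6
= 270 + 4 + 7.14 + 40
= 321.14 mOsm/kg ≈ 321.1 mOsm/kg
Osmolar gap = measured − calculated = 323 − 321.1 = 1.9 mOsm/kg

1.9 mOsm/kg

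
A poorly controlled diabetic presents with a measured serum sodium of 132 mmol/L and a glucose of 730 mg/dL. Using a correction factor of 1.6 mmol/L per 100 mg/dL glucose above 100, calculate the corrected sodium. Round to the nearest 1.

142 mmol/L

Corrected Na = measured Na + 1.6 · (glucose − 100)/100
= 132 + 1.6 · (730 − 100)/100
= 132 + 10.1
= 142.1 mmol/L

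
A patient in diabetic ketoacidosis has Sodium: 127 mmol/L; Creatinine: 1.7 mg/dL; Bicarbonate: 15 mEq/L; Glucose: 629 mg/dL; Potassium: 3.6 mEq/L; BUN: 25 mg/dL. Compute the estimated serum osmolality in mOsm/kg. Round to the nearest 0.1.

297.9 mOsm/kg

Calculated osmolality = 2·Na + glucose/18 + BUN/2.8
= 2·127 + 629/18 + 25/2.8
= 254 + 34.94 + 8.93
= 297.87 mOsm/kg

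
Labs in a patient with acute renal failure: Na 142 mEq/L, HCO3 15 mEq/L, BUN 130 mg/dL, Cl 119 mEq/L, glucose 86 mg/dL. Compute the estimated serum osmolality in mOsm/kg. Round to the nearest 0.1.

Calculated osmolality = 2·Na + glucose/18 + BUN/2.8
= 2·142 + 86/18 + 130/2.8
= 284 + 4.78 + 46.43
= 335.21 mOsm/kg

335.2 mOsm/kg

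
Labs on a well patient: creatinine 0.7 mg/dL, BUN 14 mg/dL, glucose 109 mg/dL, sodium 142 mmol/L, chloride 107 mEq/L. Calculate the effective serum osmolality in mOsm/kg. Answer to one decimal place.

290.1 mOsm/kg

Effective osmolality excludes urea (freely permeant across cell membranes):
2·Na + glucose/18
= 2·142 + 109/18
= 284 + 6.06
= 290.06 mOsm/kg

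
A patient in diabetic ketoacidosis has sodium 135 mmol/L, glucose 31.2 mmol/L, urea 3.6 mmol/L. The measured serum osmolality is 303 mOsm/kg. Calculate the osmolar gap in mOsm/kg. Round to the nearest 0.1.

Calculated osmolality = 2·Na + glucose + urea
= 2·135 + 31.2 + 3.6
= 270 + 31.20 + 3.60
= 304.8 mOsm/kg ≈ 304.8 mOsm/kg
Osmolar gap = measured − calculated = 303 − 304.8 = -1.8 mOsm/kg

-1.8 mOsm/kg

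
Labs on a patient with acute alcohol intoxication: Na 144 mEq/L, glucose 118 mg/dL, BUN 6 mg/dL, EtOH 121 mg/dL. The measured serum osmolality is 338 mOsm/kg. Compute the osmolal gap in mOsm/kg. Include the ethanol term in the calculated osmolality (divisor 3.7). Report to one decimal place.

8.6 mOsm/kg

Calculated osmolality = 2·Na + glucose/18 + BUN/2.8 + ethanol/3.7
= 2·144 + 118/18 + 6/2.8 + 121/3.7
= 288 + 6.56 + 2.14 + 32.70
= 329.4 mOsm/kg ≈ 329.4 mOsm/kg
Osmolar gap = measured − calculated = 338 − 329.4 = 8.6 mOsm/kg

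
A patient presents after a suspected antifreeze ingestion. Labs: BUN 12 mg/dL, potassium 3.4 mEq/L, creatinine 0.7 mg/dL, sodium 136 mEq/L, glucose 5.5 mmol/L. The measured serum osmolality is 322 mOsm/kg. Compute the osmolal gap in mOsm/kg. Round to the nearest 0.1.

40.2 mOsm/kg

Calculated osmolality = 2·Na + glucose + BUN/2.8
= 2·136 + 5.5 + 12/2.8
= 272 + 5.50 + 4.29
= 281.79 mOsm/kg ≈ 281.8 mOsm/kg
Osmolar gap = measured − calculated = 322 − 281.8 = 40.2 mOsm/kg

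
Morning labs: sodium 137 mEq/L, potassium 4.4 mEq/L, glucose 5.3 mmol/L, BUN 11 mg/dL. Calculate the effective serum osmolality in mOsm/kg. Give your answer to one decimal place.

279.3 mOsm/kg

Effective osmolality excludes urea (freely permeant across cell membranes):
2·Na + glucose
= 2·137 + 5.3
= 274 + 5.3
= 279.3 mOsm/kg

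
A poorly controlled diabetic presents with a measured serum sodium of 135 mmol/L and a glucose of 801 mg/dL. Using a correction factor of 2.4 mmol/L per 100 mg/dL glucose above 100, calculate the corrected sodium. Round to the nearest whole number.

Corrected Na = measured Na + 2.4 · (glucose − 100)/100
= 135 + 2.4 · (801 − 100)/100
= 135 + 16.8
= 151.8 mmol/L

152 mmol/L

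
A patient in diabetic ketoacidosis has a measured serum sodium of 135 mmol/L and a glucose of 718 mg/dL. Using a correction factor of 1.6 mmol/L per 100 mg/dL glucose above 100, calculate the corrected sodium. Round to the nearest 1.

145 mmol/L

Corrected Na = measured Na + 1.6 · (glucose − 100)/100
= 135 + 1.6 · (718 − 100)/100
= 135 + 9.9
= 144.9 mmol/L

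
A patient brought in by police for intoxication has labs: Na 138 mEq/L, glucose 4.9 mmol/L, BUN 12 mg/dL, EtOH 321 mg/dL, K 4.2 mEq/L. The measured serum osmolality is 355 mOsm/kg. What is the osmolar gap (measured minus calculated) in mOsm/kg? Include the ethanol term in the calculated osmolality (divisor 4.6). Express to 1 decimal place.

Calculated osmolality = 2·Na + glucose + BUN/2.8 + ethanol/4.6
= 2·138 + 4.9 + 12/2.8 + 321/4.6
= 276 + 4.90 + 4.29 + 69.78
= 354.97 mOsm/kg ≈ 355.0 mOsm/kg
Osmolar gap = measured − calculated = 355 − 355.0 = 0.0 mOsm/kg

0.0 mOsm/kg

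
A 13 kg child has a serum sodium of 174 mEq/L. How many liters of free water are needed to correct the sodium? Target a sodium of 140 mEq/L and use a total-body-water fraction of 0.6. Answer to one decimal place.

1.9 L

TBW = 0.6 · 13 = 7.8 L
Free water deficit = TBW · (Na/140 − 1)
= 7.8 · (174/140 − 1)
= 7.8 · 0.2429
= 1.89 L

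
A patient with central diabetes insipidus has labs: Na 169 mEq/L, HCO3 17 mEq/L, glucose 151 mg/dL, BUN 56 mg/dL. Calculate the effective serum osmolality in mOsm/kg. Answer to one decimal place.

Effective osmolality excludes urea (freely permeant across cell membranes):
2·Na + glucose/18
= 2·169 + 151/18
= 338 + 8.39
= 346.39 mOsm/kg

346.4 mOsm/kg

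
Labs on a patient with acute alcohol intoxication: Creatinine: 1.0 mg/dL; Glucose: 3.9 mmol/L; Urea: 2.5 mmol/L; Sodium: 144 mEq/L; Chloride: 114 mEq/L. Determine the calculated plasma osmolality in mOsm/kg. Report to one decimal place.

Calculated osmolality = 2·Na + glucose + urea
= 2·144 + 3.9 + 2.5
= 288 + 3.90 + 2.50
= 294.4 mOsm/kg

294.4 mOsm/kg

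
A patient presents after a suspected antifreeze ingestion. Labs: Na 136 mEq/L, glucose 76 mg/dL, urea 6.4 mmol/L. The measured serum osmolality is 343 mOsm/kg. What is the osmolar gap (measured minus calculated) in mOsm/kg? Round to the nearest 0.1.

60.4 mOsm/kg

Calculated osmolality = 2·Na + glucose/18 + urea
= 2·136 + 76/18 + 6.4
= 272 + 4.22 + 6.40
= 282.62 mOsm/kg ≈ 282.6 mOsm/kg
Osmolar gap = measured − calculated = 343 − 282.6 = 60.4 mOsm/kg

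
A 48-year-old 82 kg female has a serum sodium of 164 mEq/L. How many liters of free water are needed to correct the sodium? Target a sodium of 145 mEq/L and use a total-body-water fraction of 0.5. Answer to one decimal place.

5.4 L

TBW = 0.5 · 82 = 41 L
Free water deficit = TBW · (Na/145 − 1)
= 41 · (164/145 − 1)
= 41 · 0.131
= 5.37 L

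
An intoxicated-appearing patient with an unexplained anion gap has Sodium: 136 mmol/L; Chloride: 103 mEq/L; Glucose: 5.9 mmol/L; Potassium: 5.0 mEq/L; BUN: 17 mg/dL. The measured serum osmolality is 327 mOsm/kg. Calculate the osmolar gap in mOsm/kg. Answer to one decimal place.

Calculated osmolality = 2·Na + glucose + BUN/2.8
= 2·136 + 5.9 + 17/2.8
= 272 + 5.90 + 6.07
= 283.97 mOsm/kg ≈ 284.0 mOsm/kg
Osmolar gap = measured − calculated = 327 − 284.0 = 43.0 mOsm/kg

43.0 mOsm/kg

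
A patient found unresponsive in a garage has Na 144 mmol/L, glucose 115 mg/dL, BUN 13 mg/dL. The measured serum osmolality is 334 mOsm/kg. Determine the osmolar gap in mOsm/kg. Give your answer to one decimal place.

35.0 mOsm/kg

Calculated osmolality = 2·Na + glucose/18 + BUN/2.8
= 2·144 + 115/18 + 13/2.8
= 288 + 6.39 + 4.64
= 299.03 mOsm/kg ≈ 299.0 mOsm/kg
Osmolar gap = measured − calculated = 334 − 299.0 = 35.0 mOsm/kg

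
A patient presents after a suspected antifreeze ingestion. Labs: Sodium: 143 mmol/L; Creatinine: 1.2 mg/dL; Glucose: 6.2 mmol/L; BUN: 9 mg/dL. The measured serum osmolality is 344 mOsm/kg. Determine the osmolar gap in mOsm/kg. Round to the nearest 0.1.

Calculated osmolality = 2·Na + glucose + BUN/2.8
= 2·143 + 6.2 + 9/2.8
= 286 + 6.20 + 3.21
= 295.41 mOsm/kg ≈ 295.4 mOsm/kg
Osmolar gap = measured − calculated = 344 − 295.4 = 48.6 mOsm/kg

48.6 mOsm/kg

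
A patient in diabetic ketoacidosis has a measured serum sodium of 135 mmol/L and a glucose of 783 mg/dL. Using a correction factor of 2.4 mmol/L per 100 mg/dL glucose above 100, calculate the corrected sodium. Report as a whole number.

Corrected Na = measured Na + 2.4 · (glucose − 100)/100
= 135 + 2.4 · (783 − 100)/100
= 135 + 16.4
= 151.4 mmol/L

151 mmol/L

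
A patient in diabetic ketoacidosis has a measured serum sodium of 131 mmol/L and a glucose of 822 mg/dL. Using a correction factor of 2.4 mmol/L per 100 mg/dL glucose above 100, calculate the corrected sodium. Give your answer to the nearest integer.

148 mmol/L

Corrected Na = measured Na + 2.4 · (glucose − 100)/100
= 131 + 2.4 · (822 − 100)/100
= 131 + 17.3
= 148.3 mmol/L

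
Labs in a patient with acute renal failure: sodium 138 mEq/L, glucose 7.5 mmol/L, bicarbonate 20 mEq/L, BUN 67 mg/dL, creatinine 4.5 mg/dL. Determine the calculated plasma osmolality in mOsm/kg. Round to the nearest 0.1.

Calculated osmolality = 2·Na + glucose + BUN/2.8
= 2·138 + 7.5 + 67/2.8
= 276 + 7.50 + 23.93
= 307.43 mOsm/kg

307.4 mOsm/kg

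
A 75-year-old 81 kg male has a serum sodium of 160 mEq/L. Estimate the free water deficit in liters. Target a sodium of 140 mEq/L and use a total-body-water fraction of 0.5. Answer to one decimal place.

5.8 L

TBW = 0.5 · 81 = 40.5 L
Free water deficit = TBW · (Na/140 − 1)
= 40.5 · (160/140 − 1)
= 40.5 · 0.1429
= 5.79 L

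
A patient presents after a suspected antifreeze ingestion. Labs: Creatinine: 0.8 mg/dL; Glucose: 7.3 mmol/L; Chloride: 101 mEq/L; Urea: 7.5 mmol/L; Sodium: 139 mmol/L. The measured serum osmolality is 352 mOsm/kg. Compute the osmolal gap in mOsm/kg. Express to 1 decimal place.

Calculated osmolality = 2·Na + glucose + urea
= 2·139 + 7.3 + 7.5
= 278 + 7.30 + 7.50
= 292.8 mOsm/kg ≈ 292.8 mOsm/kg
Osmolar gap = measured − calculated = 352 − 292.8 = 59.2 mOsm/kg

59.2 mOsm/kg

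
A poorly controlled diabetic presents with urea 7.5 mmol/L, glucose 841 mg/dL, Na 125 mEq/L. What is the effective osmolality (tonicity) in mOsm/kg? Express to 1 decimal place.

296.7 mOsm/kg

Effective osmolality excludes urea (freely permeant across cell membranes):
2·Na + glucose/18
= 2·125 + 841/18
= 250 + 46.72
= 296.72 mOsm/kg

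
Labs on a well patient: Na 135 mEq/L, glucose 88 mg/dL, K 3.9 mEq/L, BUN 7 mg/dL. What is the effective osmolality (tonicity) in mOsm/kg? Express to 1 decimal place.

274.9 mOsm/kg

Effective osmolality excludes urea (freely permeant across cell membranes):
2·Na + glucose/18
= 2·135 + 88/18
= 270 + 4.89
= 274.89 mOsm/kg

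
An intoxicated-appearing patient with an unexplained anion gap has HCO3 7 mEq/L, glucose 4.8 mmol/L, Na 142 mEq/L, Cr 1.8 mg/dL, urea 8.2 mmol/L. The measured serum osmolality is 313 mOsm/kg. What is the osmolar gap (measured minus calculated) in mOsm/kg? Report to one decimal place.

Calculated osmolality = 2·Na + glucose + urea
= 2·142 + 4.8 + 8.2
= 284 + 4.80 + 8.20
= 297 mOsm/kg ≈ 297.0 mOsm/kg
Osmolar gap = measured − calculated = 313 − 297.0 = 16.0 mOsm/kg

16.0 mOsm/kg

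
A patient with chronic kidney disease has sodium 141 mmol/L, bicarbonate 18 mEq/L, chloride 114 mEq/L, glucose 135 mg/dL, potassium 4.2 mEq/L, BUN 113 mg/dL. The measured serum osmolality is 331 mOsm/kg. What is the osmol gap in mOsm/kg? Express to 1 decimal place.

Calculated osmolality = 2·Na + glucose/18 + BUN/2.8
= 2·141 + 135/18 + 113/2.8
= 282 + 7.50 + 40.36
= 329.86 mOsm/kg ≈ 329.9 mOsm/kg
Osmolar gap = measured − calculated = 331 − 329.9 = 1.1 mOsm/kg

1.1 mOsm/kg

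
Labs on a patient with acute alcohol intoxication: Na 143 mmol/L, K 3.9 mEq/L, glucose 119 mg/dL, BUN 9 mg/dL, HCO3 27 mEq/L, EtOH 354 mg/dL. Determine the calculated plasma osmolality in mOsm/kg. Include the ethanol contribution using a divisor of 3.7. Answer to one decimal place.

Calculated osmolality = 2·Na + glucose/18 + BUN/2.8 + ethanol/3.7
= 2·143 + 119/18 + 9/2.8 + 354/3.7
= 286 + 6.61 + 3.21 + 95.68
= 391.5 mOsm/kg

391.5 mOsm/kg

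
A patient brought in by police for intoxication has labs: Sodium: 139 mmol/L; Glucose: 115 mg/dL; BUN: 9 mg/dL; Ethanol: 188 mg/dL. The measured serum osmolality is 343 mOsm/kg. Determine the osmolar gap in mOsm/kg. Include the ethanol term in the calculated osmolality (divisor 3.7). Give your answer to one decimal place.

Calculated osmolality = 2·Na + glucose/18 + BUN/2.8 + ethanol/3.7
= 2·139 + 115/18 + 9/2.8 + 188/3.7
= 278 + 6.39 + 3.21 + 50.81
= 338.41 mOsm/kg ≈ 338.4 mOsm/kg
Osmolar gap = measured − calculated = 343 − 338.4 = 4.6 mOsm/kg

4.6 mOsm/kg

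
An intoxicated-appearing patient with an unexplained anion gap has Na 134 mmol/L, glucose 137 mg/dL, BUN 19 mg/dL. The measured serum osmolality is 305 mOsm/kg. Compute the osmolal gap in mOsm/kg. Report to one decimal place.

22.6 mOsm/kg

Calculated osmolality = 2·Na + glucose/18 + BUN/2.8
= 2·134 + 137/18 + 19/2.8
= 268 + 7.61 + 6.79
= 282.4 mOsm/kg ≈ 282.4 mOsm/kg
Osmolar gap = measured − calculated = 305 − 282.4 = 22.6 mOsm/kg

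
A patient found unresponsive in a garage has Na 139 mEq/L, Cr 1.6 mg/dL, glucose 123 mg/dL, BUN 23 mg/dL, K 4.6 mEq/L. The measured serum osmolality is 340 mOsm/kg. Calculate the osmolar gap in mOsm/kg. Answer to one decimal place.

Calculated osmolality = 2·Na + glucose/18 + BUN/2.8
= 2·139 + 123/18 + 23/2.8
= 278 + 6.83 + 8.21
= 293.04 mOsm/kg ≈ 293.0 mOsm/kg
Osmolar gap = measured − calculated = 340 − 293.0 = 47.0 mOsm/kg

47.0 mOsm/kg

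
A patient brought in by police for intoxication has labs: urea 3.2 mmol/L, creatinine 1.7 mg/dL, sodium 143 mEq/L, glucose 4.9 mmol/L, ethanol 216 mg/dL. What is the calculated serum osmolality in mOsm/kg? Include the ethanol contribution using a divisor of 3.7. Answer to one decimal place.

352.5 mOsm/kg

Calculated osmolality = 2·Na + glucose + urea + ethanol/3.7
= 2·143 + 4.9 + 3.2 + 216/3.7
= 286 + 4.90 + 3.20 + 58.38
= 352.48 mOsm/kg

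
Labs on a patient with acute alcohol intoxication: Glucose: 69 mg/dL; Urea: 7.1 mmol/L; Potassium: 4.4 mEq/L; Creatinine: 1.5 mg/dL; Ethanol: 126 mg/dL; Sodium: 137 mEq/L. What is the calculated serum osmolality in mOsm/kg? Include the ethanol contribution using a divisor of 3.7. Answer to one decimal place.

319.0 mOsm/kg

Calculated osmolality = 2·Na + glucose/18 + urea + ethanol/3.7
= 2·137 + 69/18 + 7.1 + 126/3.7
= 274 + 3.83 + 7.10 + 34.05
= 318.98 mOsm/kg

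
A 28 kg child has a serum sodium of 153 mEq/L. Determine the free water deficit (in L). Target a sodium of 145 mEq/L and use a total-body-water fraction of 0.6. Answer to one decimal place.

0.9 L

TBW = 0.6 · 28 = 16.8 L
Free water deficit = TBW · (Na/145 − 1)
= 16.8 · (153/145 − 1)
= 16.8 · 0.0552
= 0.93 L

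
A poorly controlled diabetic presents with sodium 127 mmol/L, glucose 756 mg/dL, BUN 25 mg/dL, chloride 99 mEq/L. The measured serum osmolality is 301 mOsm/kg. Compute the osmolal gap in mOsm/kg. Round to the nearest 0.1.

-3.9 mOsm/kg

Calculated osmolality = 2·Na + glucose/18 + BUN/2.8
= 2·127 + 756/18 + 25/2.8
= 254 + 42 + 8.93
= 304.93 mOsm/kg ≈ 304.9 mOsm/kg
Osmolar gap = measured − calculated = 301 − 304.9 = -3.9 mOsm/kg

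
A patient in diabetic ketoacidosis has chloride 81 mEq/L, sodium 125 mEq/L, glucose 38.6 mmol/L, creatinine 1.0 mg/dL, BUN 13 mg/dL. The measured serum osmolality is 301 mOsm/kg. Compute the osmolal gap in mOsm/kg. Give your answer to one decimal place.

Calculated osmolality = 2·Na + glucose + BUN/2.8
= 2·125 + 38.6 + 13/2.8
= 250 + 38.60 + 4.64
= 293.24 mOsm/kg ≈ 293.2 mOsm/kg
Osmolar gap = measured − calculated = 301 − 293.2 = 7.8 mOsm/kg

7.8 mOsm/kg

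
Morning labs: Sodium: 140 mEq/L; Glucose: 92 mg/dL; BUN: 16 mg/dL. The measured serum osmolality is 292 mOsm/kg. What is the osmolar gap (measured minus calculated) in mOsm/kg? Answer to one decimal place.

Calculated osmolality = 2·Na + glucose/18 + BUN/2.8
= 2·140 + 92/18 + 16/2.8
= 280 + 5.11 + 5.71
= 290.82 mOsm/kg ≈ 290.8 mOsm/kg
Osmolar gap = measured − calculated = 292 − 290.8 = 1.2 mOsm/kg

1.2 mOsm/kg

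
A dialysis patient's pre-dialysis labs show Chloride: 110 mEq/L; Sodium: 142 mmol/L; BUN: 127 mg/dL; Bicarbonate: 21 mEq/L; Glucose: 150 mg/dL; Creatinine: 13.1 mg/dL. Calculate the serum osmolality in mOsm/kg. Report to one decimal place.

Calculated osmolality = 2·Na + glucose/18 + BUN/2.8
= 2·142 + 150/18 + 127/2.8
= 284 + 8.33 + 45.36
= 337.69 mOsm/kg

337.7 mOsm/kg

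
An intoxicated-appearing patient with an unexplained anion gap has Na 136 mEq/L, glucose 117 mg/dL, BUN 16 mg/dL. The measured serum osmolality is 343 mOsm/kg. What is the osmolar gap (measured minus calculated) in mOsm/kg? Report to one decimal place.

58.8 mOsm/kg

Calculated osmolality = 2·Na + glucose/18 + BUN/2.8
= 2·136 + 117/18 + 16/2.8
= 272 + 6.50 + 5.71
= 284.21 mOsm/kg ≈ 284.2 mOsm/kg
Osmolar gap = measured − calculated = 343 − 284.2 = 58.8 mOsm/kg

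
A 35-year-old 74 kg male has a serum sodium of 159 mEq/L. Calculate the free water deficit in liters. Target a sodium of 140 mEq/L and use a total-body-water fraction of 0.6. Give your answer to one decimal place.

TBW = 0.6 · 74 = 44.4 L
Free water deficit = TBW · (Na/140 − 1)
= 44.4 · (159/140 − 1)
= 44.4 · 0.1357
= 6.03 L

6.0 L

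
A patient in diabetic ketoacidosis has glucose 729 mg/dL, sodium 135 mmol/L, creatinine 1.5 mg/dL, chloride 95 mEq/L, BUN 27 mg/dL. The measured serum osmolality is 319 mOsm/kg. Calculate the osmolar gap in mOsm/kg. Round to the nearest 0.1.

-1.1 mOsm/kg

Calculated osmolality = 2·Na + glucose/18 + BUN/2.8
= 2·135 + 729/18 + 27/2.8
= 270 + 40.50 + 9.64
= 320.14 mOsm/kg ≈ 320.1 mOsm/kg
Osmolar gap = measured − calculated = 319 − 320.1 = -1.1 mOsm/kg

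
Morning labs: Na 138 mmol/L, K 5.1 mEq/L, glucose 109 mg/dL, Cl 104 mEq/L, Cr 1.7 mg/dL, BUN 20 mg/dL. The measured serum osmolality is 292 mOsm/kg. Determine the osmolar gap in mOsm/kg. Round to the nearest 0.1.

Calculated osmolality = 2·Na + glucose/18 + BUN/2.8
= 2·138 + 109/18 + 20/2.8
= 276 + 6.06 + 7.14
= 289.2 mOsm/kg ≈ 289.2 mOsm/kg
Osmolar gap = measured − calculated = 292 − 289.2 = 2.8 mOsm/kg

2.8 mOsm/kg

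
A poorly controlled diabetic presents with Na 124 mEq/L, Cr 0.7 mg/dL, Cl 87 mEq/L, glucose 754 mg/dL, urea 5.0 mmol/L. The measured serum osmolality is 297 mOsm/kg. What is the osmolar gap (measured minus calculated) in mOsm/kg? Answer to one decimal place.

Calculated osmolality = 2·Na + glucose/18 + urea
= 2·124 + 754/18 + 5
= 248 + 41.89 + 5
= 294.89 mOsm/kg ≈ 294.9 mOsm/kg
Osmolar gap = measured − calculated = 297 − 294.9 = 2.1 mOsm/kg

2.1 mOsm/kg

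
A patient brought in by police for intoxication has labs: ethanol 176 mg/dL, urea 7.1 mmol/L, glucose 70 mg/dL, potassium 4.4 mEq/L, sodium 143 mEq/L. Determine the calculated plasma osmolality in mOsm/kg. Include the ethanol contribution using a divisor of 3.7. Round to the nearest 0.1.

Calculated osmolality = 2·Na + glucose/18 + urea + ethanol/3.7
= 2·143 + 70/18 + 7.1 + 176/3.7
= 286 + 3.89 + 7.10 + 47.57
= 344.56 mOsm/kg

344.6 mOsm/kg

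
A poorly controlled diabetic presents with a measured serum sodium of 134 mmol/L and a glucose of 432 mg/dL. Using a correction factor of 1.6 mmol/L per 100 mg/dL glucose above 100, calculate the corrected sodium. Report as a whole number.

Corrected Na = measured Na + 1.6 · (glucose − 100)/100
= 134 + 1.6 · (432 − 100)/100
= 134 + 5.3
= 139.3 mmol/L

139 mmol/L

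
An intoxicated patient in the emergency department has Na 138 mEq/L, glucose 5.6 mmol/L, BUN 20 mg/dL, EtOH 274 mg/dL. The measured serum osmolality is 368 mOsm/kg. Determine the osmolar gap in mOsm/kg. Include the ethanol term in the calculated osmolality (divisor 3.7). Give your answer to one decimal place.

Calculated osmolality = 2·Na + glucose + BUN/2.8 + ethanol/3.7
= 2·138 + 5.6 + 20/2.8 + 274/3.7
= 276 + 5.60 + 7.14 + 74.05
= 362.79 mOsm/kg ≈ 362.8 mOsm/kg
Osmolar gap = measured − calculated = 368 − 362.8 = 5.2 mOsm/kg

5.2 mOsm/kg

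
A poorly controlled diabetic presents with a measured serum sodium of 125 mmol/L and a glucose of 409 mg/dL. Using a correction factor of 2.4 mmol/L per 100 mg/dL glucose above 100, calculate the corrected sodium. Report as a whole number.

Corrected Na = measured Na + 2.4 · (glucose − 100)/100
= 125 + 2.4 · (409 − 100)/100
= 125 + 7.4
= 132.4 mmol/L

132 mmol/L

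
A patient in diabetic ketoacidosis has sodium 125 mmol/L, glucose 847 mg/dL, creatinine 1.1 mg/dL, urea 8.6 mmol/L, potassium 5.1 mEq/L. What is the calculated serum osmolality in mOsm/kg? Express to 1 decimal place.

Calculated osmolality = 2·Na + glucose/18 + urea
= 2·125 + 847/18 + 8.6
= 250 + 47.06 + 8.60
= 305.66 mOsm/kg

305.7 mOsm/kg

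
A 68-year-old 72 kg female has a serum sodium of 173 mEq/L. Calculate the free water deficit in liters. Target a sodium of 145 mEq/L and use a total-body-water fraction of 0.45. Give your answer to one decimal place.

TBW = 0.45 · 72 = 32.4 L
Free water deficit = TBW · (Na/145 − 1)
= 32.4 · (173/145 − 1)
= 32.4 · 0.1931
= 6.26 L

6.3 L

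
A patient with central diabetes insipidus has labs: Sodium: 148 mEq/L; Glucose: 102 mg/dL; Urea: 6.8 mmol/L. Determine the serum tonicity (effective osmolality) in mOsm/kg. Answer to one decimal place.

Effective osmolality excludes urea (freely permeant across cell membranes):
2·Na + glucose/18
= 2·148 + 102/18
= 296 + 5.67
= 301.67 mOsm/kg

301.7 mOsm/kg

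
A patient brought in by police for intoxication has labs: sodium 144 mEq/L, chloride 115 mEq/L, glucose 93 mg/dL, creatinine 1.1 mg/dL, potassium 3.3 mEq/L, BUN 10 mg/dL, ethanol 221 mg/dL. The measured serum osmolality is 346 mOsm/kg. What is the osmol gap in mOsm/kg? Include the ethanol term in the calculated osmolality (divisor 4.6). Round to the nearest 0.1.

1.2 mOsm/kg

Calculated osmolality = 2·Na + glucose/18 + BUN/2.8 + ethanol/4.6
= 2·144 + 93/18 + 10/2.8 + 221/4.6
= 288 + 5.17 + 3.57 + 48.04
= 344.78 mOsm/kg ≈ 344.8 mOsm/kg
Osmolar gap = measured − calculated = 346 − 344.8 = 1.2 mOsm/kg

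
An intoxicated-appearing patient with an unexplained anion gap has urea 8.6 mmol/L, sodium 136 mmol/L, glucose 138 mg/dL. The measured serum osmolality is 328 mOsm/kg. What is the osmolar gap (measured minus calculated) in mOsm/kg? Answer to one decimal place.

39.7 mOsm/kg

Calculated osmolality = 2·Na + glucose/18 + urea
= 2·136 + 138/18 + 8.6
= 272 + 7.67 + 8.60
= 288.27 mOsm/kg ≈ 288.3 mOsm/kg
Osmolar gap = measured − calculated = 328 − 288.3 = 39.7 mOsm/kg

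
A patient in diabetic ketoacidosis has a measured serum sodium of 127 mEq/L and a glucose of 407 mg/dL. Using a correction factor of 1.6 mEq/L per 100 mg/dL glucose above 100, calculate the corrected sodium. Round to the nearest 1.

132 mEq/L

Corrected Na = measured Na + 1.6 · (glucose − 100)/100
= 127 + 1.6 · (407 − 100)/100
= 127 + 4.9
= 131.9 mEq/L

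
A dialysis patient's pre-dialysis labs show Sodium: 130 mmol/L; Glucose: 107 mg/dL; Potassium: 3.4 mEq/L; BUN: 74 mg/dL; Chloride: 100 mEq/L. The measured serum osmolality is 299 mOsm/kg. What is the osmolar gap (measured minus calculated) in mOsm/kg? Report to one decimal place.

6.6 mOsm/kg

Calculated osmolality = 2·Na + glucose/18 + BUN/2.8
= 2·130 + 107/18 + 74/2.8
= 260 + 5.94 + 26.43
= 292.37 mOsm/kg ≈ 292.4 mOsm/kg
Osmolar gap = measured − calculated = 299 − 292.4 = 6.6 mOsm/kg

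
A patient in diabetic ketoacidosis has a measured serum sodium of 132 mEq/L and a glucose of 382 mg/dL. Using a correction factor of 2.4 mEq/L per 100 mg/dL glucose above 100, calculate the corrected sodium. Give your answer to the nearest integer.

Corrected Na = measured Na + 2.4 · (glucose − 100)/100
= 132 + 2.4 · (382 − 100)/100
= 132 + 6.8
= 138.8 mEq/L

139 mEq/L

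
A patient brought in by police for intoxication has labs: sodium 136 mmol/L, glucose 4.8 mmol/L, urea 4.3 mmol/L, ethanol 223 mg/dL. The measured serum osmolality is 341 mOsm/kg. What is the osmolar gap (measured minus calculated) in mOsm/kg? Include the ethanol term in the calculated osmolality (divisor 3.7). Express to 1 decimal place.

-0.4 mOsm/kg

Calculated osmolality = 2·Na + glucose + urea + ethanol/3.7
= 2·136 + 4.8 + 4.3 + 223/3.7
= 272 + 4.80 + 4.30 + 60.27
= 341.37 mOsm/kg ≈ 341.4 mOsm/kg
Osmolar gap = measured − calculated = 341 − 341.4 = -0.4 mOsm/kg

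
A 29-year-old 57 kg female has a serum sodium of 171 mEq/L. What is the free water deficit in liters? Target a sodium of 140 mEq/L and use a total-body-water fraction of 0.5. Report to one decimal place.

TBW = 0.5 · 57 = 28.5 L
Free water deficit = TBW · (Na/140 − 1)
= 28.5 · (171/140 − 1)
= 28.5 · 0.2214
= 6.31 L

6.3 L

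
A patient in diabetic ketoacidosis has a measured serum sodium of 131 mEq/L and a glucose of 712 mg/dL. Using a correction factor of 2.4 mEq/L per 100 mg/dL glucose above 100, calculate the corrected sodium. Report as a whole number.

146 mEq/L

Corrected Na = measured Na + 2.4 · (glucose − 100)/100
= 131 + 2.4 · (712 − 100)/100
= 131 + 14.7
= 145.7 mEq/L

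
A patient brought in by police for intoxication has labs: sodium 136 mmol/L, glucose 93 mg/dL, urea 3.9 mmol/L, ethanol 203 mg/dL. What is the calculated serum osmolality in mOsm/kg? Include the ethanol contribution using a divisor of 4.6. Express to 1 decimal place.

Calculated osmolality = 2·Na + glucose/18 + urea + ethanol/4.6
= 2·136 + 93/18 + 3.9 + 203/4.6
= 272 + 5.17 + 3.90 + 44.13
= 325.2 mOsm/kg

325.2 mOsm/kg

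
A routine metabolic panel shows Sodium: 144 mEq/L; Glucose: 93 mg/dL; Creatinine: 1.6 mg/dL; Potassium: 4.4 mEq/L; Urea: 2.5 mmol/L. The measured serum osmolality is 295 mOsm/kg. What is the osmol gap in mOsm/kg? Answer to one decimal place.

Calculated osmolality = 2·Na + glucose/18 + urea
= 2·144 + 93/18 + 2.5
= 288 + 5.17 + 2.50
= 295.67 mOsm/kg ≈ 295.7 mOsm/kg
Osmolar gap = measured − calculated = 295 − 295.7 = -0.7 mOsm/kg

-0.7 mOsm/kg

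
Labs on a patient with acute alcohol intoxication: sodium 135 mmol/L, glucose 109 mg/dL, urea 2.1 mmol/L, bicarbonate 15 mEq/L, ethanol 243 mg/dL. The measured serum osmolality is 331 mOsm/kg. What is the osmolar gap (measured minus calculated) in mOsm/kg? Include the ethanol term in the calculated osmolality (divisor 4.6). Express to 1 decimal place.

0.0 mOsm/kg

Calculated osmolality = 2·Na + glucose/18 + urea + ethanol/4.6
= 2·135 + 109/18 + 2.1 + 243/4.6
= 270 + 6.06 + 2.10 + 52.83
= 330.99 mOsm/kg ≈ 331.0 mOsm/kg
Osmolar gap = measured − calculated = 331 − 331.0 = 0.0 mOsm/kg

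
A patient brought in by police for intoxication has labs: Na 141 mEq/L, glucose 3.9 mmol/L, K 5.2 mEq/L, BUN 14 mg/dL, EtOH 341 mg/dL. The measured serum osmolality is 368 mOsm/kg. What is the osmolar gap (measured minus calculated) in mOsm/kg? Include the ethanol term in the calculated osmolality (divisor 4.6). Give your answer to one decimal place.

Calculated osmolality = 2·Na + glucose + BUN/2.8 + ethanol/4.6
= 2·141 + 3.9 + 14/2.8 + 341/4.6
= 282 + 3.90 + 5 + 74.13
= 365.03 mOsm/kg ≈ 365.0 mOsm/kg
Osmolar gap = measured − calculated = 368 − 365.0 = 3.0 mOsm/kg

3.0 mOsm/kg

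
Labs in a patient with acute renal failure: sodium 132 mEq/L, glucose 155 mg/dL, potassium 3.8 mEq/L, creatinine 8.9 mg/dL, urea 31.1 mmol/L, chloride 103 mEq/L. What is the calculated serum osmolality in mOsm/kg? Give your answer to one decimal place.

Calculated osmolality = 2·Na + glucose/18 + urea
= 2·132 + 155/18 + 31.1
= 264 + 8.61 + 31.10
= 303.71 mOsm/kg

303.7 mOsm/kg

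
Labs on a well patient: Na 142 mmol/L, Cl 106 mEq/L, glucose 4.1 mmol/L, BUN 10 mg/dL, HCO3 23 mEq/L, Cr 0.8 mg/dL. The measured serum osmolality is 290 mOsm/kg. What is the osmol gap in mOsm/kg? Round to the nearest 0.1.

Calculated osmolality = 2·Na + glucose + BUN/2.8
= 2·142 + 4.1 + 10/2.8
= 284 + 4.10 + 3.57
= 291.67 mOsm/kg ≈ 291.7 mOsm/kg
Osmolar gap = measured − calculated = 290 − 291.7 = -1.7 mOsm/kg

-1.7 mOsm/kg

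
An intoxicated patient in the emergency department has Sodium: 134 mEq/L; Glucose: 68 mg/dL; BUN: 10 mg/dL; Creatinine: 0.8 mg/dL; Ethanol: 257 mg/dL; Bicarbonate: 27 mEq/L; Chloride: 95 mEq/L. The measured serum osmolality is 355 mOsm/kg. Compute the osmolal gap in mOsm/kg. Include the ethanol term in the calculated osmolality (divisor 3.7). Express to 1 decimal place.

10.2 mOsm/kg

Calculated osmolality = 2·Na + glucose/18 + BUN/2.8 + ethanol/3.7
= 2·134 + 68/18 + 10/2.8 + 257/3.7
= 268 + 3.78 + 3.57 + 69.46
= 344.81 mOsm/kg ≈ 344.8 mOsm/kg
Osmolar gap = measured − calculated = 355 − 344.8 = 10.2 mOsm/kg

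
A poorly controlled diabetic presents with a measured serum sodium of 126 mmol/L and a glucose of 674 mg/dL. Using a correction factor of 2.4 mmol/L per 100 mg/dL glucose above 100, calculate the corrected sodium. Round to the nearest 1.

Corrected Na = measured Na + 2.4 · (glucose − 100)/100
= 126 + 2.4 · (674 − 100)/100
= 126 + 13.8
= 139.8 mmol/L

140 mmol/L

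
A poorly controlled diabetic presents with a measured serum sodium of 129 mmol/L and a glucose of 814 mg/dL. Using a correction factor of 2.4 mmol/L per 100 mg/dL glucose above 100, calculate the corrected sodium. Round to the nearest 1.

146 mmol/L

Corrected Na = measured Na + 2.4 · (glucose − 100)/100
= 129 + 2.4 · (814 − 100)/100
= 129 + 17.1
= 146.1 mmol/L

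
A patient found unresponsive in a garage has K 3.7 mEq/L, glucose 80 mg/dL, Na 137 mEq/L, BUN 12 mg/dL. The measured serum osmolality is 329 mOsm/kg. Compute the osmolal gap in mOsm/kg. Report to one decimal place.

Calculated osmolality = 2·Na + glucose/18 + BUN/2.8
= 2·137 + 80/18 + 12/2.8
= 274 + 4.44 + 4.29
= 282.73 mOsm/kg ≈ 282.7 mOsm/kg
Osmolar gap = measured − calculated = 329 − 282.7 = 46.3 mOsm/kg

46.3 mOsm/kg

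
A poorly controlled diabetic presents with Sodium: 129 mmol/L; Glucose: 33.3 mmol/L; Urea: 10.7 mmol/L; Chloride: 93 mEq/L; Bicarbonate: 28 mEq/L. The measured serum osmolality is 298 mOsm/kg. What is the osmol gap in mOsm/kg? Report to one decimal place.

Calculated osmolality = 2·Na + glucose + urea
= 2·129 + 33.3 + 10.7
= 258 + 33.30 + 10.70
= 302 mOsm/kg ≈ 302.0 mOsm/kg
Osmolar gap = measured − calculated = 298 − 302.0 = -4.0 mOsm/kg

-4.0 mOsm/kg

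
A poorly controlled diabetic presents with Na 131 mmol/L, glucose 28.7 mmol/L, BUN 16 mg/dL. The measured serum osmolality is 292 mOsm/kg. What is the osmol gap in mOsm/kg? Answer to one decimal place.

-4.4 mOsm/kg

Calculated osmolality = 2·Na + glucose + BUN/2.8
= 2·131 + 28.7 + 16/2.8
= 262 + 28.70 + 5.71
= 296.41 mOsm/kg ≈ 296.4 mOsm/kg
Osmolar gap = measured − calculated = 292 − 296.4 = -4.4 mOsm/kg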